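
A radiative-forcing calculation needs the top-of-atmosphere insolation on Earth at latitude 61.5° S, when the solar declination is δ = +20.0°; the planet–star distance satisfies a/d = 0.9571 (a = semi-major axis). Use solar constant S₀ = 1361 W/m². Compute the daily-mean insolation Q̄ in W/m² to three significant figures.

cos H₀ = −tan(-61.5°) tan(+20.000°) = 0.6703, H₀ = 0.8361 rad.
Bracket: H₀ sin φ sin δ + cos φ cos δ sin H₀ = 0.8361×-0.87882×0.34202 + 0.47716×0.93969×0.74205 = -0.251310 + 0.332722 = 0.081412.
Inverse-square distance factor (a/d)² = 0.9571² = 0.916040.
Q̄ = (S₀/π) × 0.916040 × [bracket] = (1361/π) × 0.916040 × 0.081412 = 32.31 W/m².

Q̄ ≈ 32.3 W/m²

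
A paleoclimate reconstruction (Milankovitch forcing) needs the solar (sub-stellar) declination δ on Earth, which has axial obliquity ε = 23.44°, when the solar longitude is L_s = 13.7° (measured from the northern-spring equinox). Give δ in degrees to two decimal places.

δ = +5.41°

sin δ = sin ε · sin L_s = sin 23.44° × sin 13.7° = 0.094211.
δ = arcsin(0.094211) = +5.41°.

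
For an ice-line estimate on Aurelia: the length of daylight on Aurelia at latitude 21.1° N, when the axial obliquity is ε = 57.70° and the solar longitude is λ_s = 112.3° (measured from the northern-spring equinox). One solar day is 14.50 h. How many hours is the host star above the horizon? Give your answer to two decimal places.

Solar declination: sin δ = sin ε · sin λ_s = sin 57.70° × sin 112.3° = 0.78204, so δ = +51.448°.
cos H₀ = −tan φ · tan δ = −tan(+21.1°) × tan(+51.448°) = -0.4842, so H₀ = 2.0762 rad = 118.96°.
Daylight = 2H₀/(2π) × 14.50 h = (2.0762/π) × 14.50 = 9.58 h.

9.58 h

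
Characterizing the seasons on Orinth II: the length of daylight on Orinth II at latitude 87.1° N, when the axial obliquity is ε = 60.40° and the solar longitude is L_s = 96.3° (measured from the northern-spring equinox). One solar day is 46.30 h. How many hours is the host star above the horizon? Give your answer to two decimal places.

Solar declination: sin δ = sin ε · sin L_s = sin 60.40° × sin 96.3° = 0.86424, so δ = +59.796°.
Sunrise equation: cos h₀ = −tan ϕ · tan δ = -33.9124 ≤ −1, so the host star never sets (polar day) and h₀ = π.
Daylight = 2h₀/(2π) × 46.30 h = (3.1416/π) × 46.30 = 46.30 h.

46.30 h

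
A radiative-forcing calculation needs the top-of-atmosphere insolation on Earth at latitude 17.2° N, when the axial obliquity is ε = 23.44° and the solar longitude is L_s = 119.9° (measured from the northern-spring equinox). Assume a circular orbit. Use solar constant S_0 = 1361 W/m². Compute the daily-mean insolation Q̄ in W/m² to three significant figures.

Q̄ ≈ 460 W/m²

Solar declination: sin δ = sin ε · sin L_s = sin 23.44° × sin 119.9° = 0.34484, so δ = +20.172°.
cos h₀ = −tan(+17.2°) tan(+20.172°) = -0.1137, h₀ = 1.6848 rad.
Bracket: h₀ sin ϕ sin δ + cos ϕ cos δ sin h₀ = 1.6848×0.29571×0.34484 + 0.95528×0.93866×0.99351 = 0.171803 + 0.890864 = 1.062667.
Q̄ = (S_0/π) × [bracket] = (1361/π) × 1.062667 = 460.4 W/m².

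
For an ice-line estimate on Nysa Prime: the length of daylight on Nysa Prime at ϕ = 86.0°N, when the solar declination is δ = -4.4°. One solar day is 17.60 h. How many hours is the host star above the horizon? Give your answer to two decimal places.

cos h₀ = −tan ϕ · tan δ = 1.1004 ≥ 1, so the host star never rises (polar night) and h₀ = 0.
Daylight = 2h₀/(2π) × 17.60 h = (0.0000/π) × 17.60 = 0.00 h.

0.00 h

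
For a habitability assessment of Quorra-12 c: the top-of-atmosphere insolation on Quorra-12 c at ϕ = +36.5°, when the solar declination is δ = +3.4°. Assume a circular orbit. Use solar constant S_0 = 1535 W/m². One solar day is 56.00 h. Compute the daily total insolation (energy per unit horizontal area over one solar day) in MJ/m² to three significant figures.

84.6 MJ/m²

cos h₀ = −tan(+36.5°) tan(+3.400°) = -0.0440, h₀ = 1.6148 rad.
Bracket: h₀ sin ϕ sin δ + cos ϕ cos δ sin h₀ = 1.6148×0.59482×0.05931 + 0.80386×0.99824×0.99903 = 0.056968 + 0.801667 = 0.858635.
Q̄ = (S_0/π) × [bracket] = (1535/π) × 0.858635 = 419.53 W/m².
Daily total = Q̄ × 56.00 h × 3600 s/h = 419.53 × 56.00 × 3600 / 10⁶ = 84.58 MJ/m².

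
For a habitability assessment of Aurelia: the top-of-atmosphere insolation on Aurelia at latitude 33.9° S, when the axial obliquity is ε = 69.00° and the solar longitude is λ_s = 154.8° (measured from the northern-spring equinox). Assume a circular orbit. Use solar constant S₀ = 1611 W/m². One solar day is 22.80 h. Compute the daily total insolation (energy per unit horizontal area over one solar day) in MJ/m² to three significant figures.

Solar declination: sin δ = sin ε · sin λ_s = sin 69.00° × sin 154.8° = 0.39750, so δ = +23.422°.
cos H₀ = −tan(-33.9°) tan(+23.422°) = 0.2911, H₀ = 1.2754 rad.
Bracket: H₀ sin φ sin δ + cos φ cos δ sin H₀ = 1.2754×-0.55775×0.39750 + 0.83001×0.91760×0.95669 = -0.282763 + 0.728632 = 0.445869.
Q̄ = (S₀/π) × [bracket] = (1611/π) × 0.445869 = 228.64 W/m².
Daily total = Q̄ × 22.80 h × 3600 s/h = 228.64 × 22.80 × 3600 / 10⁶ = 18.77 MJ/m².

18.8 MJ/m²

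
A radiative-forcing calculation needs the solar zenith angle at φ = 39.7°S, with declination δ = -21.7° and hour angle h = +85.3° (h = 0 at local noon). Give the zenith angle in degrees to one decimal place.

cos θ_z = sin φ sin δ + cos φ cos δ cos h = 0.236182 + 0.058576 = 0.294758.
θ_z = arccos(0.294758) = 72.9°.

θ_z = 72.9°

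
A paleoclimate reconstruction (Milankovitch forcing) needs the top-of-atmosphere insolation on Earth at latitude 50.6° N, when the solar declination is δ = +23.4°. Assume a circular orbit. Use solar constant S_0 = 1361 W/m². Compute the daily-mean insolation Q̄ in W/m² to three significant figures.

cos h₀ = −tan(+50.6°) tan(+23.400°) = -0.5268, h₀ = 2.1257 rad.
Bracket: h₀ sin ϕ sin δ + cos ϕ cos δ sin h₀ = 2.1257×0.77273×0.39715 + 0.63473×0.91775×0.84997 = 0.652355 + 0.495127 = 1.147482.
Q̄ = (S_0/π) × [bracket] = (1361/π) × 1.147482 = 497.1 W/m².

Q̄ ≈ 497 W/m²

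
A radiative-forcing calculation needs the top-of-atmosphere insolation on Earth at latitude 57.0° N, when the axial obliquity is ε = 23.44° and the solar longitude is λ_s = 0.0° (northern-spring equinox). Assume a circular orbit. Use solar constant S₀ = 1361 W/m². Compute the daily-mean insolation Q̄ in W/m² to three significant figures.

Q̄ ≈ 236 W/m²

Solar declination: sin δ = sin ε · sin λ_s = sin 23.44° × sin 0.0° = 0.00000, so δ = +0.000°.
cos H₀ = −tan(+57.0°) tan(+0.000°) = -0.0000, H₀ = 1.5708 rad.
Bracket: H₀ sin φ sin δ + cos φ cos δ sin H₀ = 1.5708×0.83867×0.00000 + 0.54464×1.00000×1.00000 = 0.000000 + 0.544640 = 0.544640.
Q̄ = (S₀/π) × [bracket] = (1361/π) × 0.544640 = 235.9 W/m².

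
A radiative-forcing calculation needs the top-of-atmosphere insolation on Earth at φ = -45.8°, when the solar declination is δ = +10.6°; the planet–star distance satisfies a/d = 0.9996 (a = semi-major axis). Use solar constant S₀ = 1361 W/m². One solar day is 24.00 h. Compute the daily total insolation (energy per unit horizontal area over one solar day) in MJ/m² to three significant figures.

cos H₀ = −tan(-45.8°) tan(+10.600°) = 0.1924, H₀ = 1.3771 rad.
Bracket: H₀ sin φ sin δ + cos φ cos δ sin H₀ = 1.3771×-0.71691×0.18395 + 0.69717×0.98294×0.98131 = -0.181606 + 0.672468 = 0.490862.
Inverse-square distance factor (a/d)² = 0.9996² = 0.999200.
Q̄ = (S₀/π) × 0.999200 × [bracket] = (1361/π) × 0.999200 × 0.490862 = 212.48 W/m².
Daily total = Q̄ × 24.00 h × 3600 s/h = 212.48 × 24.00 × 3600 / 10⁶ = 18.36 MJ/m².

18.4 MJ/m²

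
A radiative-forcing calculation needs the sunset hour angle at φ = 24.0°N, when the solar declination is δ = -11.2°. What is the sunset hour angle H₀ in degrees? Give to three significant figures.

cos H₀ = −tan φ · tan δ = −tan(+24.0°) × tan(-11.200°) = 0.0882, so H₀ = 1.4825 rad = 84.94°.

H₀ = 84.9°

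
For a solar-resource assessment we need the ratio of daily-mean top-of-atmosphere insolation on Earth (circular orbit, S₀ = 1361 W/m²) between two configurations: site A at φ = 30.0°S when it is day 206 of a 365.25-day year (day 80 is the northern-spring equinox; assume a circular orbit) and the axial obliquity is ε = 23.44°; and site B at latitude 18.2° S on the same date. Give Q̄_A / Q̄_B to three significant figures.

— Configuration A (φ=-30.0°):
Solar longitude: λ_s = 360° × (206 − 80)/365.25 = 124.189°.
sin δ = sin 23.44° × sin 124.189° = 0.32905, so δ = +19.211°.
cos H₀ = −tan(-30.0°) tan(+19.211°) = 0.2012, H₀ = 1.3682 rad.
Bracket: H₀ sin φ sin δ + cos φ cos δ sin H₀ = 1.3682×-0.50000×0.32905 + 0.86603×0.94431×0.97955 = -0.225103 + 0.801077 = 0.575974.
Q̄ = (S₀/π) × [bracket] = (1361/π) × 0.575974 = 249.52 W/m².
— Configuration B (φ=-18.2°):
cos H₀ = −tan(-18.2°) tan(+19.211°) = 0.1146, H₀ = 1.4560 rad.
Bracket: H₀ sin φ sin δ + cos φ cos δ sin H₀ = 1.4560×-0.31233×0.32905 + 0.94997×0.94431×0.99342 = -0.149636 + 0.891163 = 0.741527.
Q̄ = (S₀/π) × [bracket] = (1361/π) × 0.741527 = 321.24 W/m².
Ratio Q̄_A / Q̄_B = 249.52 / 321.24 = 0.7767.

Q̄_A / Q̄_B ≈ 0.777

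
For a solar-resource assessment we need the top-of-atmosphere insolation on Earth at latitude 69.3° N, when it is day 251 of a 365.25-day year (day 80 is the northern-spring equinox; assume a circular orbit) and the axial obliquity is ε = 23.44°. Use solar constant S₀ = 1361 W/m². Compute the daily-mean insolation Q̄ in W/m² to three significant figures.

Solar longitude: λ_s = 360° × (251 − 80)/365.25 = 168.542°.
sin δ = sin 23.44° × sin 168.542° = 0.07902, so δ = +4.532°.
cos H₀ = −tan(+69.3°) tan(+4.532°) = -0.2098, H₀ = 1.7821 rad.
Bracket: H₀ sin φ sin δ + cos φ cos δ sin H₀ = 1.7821×0.93544×0.07902 + 0.35347×0.99687×0.97775 = 0.131730 + 0.344524 = 0.476254.
Q̄ = (S₀/π) × [bracket] = (1361/π) × 0.476254 = 206.3 W/m².

Q̄ ≈ 206 W/m²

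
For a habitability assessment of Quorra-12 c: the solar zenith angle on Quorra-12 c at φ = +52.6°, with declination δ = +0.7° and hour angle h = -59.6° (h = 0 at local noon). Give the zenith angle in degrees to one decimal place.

θ_z = 71.5°

cos θ_z = sin φ sin δ + cos φ cos δ cos h = 0.009705 + 0.307330 = 0.317035.
θ_z = arccos(0.317035) = 71.5°.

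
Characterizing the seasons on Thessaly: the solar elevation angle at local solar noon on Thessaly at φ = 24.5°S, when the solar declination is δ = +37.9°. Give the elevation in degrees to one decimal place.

At local noon the hour angle is zero, so the zenith angle equals |φ − δ| = |-24.5° − (+37.900°)| = 62.400°.
Elevation = 90° − 62.400° = 27.6°.

27.6°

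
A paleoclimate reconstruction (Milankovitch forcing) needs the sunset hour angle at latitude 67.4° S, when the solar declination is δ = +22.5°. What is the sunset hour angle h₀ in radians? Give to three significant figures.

h₀ = 0.0992 rad

cos h₀ = −tan ϕ · tan δ = −tan(-67.4°) × tan(+22.500°) = 0.9951, so h₀ = 0.0992 rad = 5.68°.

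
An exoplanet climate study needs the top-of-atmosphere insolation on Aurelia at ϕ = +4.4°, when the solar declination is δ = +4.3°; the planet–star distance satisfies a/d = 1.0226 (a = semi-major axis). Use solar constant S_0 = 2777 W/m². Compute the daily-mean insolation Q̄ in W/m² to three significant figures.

cos h₀ = −tan(+4.4°) tan(+4.300°) = -0.0058, h₀ = 1.5766 rad.
Bracket: h₀ sin ϕ sin δ + cos ϕ cos δ sin h₀ = 1.5766×0.07672×0.07498 + 0.99705×0.99719×0.99998 = 0.009069 + 0.994228 = 1.003297.
Inverse-square distance factor (a/d)² = 1.0226² = 1.045711.
Q̄ = (S_0/π) × 1.045711 × [bracket] = (2777/π) × 1.045711 × 1.003297 = 927.4 W/m².

Q̄ ≈ 927 W/m²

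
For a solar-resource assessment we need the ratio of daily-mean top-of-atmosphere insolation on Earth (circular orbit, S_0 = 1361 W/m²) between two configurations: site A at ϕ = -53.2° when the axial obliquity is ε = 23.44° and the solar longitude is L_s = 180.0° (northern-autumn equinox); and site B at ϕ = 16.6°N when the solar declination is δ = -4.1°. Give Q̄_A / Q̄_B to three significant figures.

— Configuration A (ϕ=-53.2°):
Solar declination: sin δ = sin ε · sin L_s = sin 23.44° × sin 180.0° = 0.00000, so δ = +0.000°.
cos h₀ = −tan(-53.2°) tan(+0.000°) = 0.0000, h₀ = 1.5708 rad.
Bracket: h₀ sin ϕ sin δ + cos ϕ cos δ sin h₀ = 1.5708×-0.80073×0.00000 + 0.59902×1.00000×1.00000 = -0.000000 + 0.599020 = 0.599020.
Q̄ = (S_0/π) × [bracket] = (1361/π) × 0.599020 = 259.51 W/m².
— Configuration B (ϕ=+16.6°):
cos h₀ = −tan(+16.6°) tan(-4.100°) = 0.0214, h₀ = 1.5494 rad.
Bracket: h₀ sin ϕ sin δ + cos ϕ cos δ sin h₀ = 1.5494×0.28569×-0.07150 + 0.95832×0.99744×0.99977 = -0.031649 + 0.955647 = 0.923998.
Q̄ = (S_0/π) × [bracket] = (1361/π) × 0.923998 = 400.29 W/m².
Ratio Q̄_A / Q̄_B = 259.51 / 400.29 = 0.6483.

Q̄_A / Q̄_B ≈ 0.648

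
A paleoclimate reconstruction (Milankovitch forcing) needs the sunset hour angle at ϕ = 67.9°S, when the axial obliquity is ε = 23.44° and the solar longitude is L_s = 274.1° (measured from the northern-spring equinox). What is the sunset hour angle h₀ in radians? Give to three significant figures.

Solar declination: sin δ = sin ε · sin L_s = sin 23.44° × sin 274.1° = -0.39677, so δ = -23.376°.
Sunrise equation: cos h₀ = −tan ϕ · tan δ = -1.0645 ≤ −1, so the Sun never sets (polar day) and h₀ = π.

h₀ = 3.14 rad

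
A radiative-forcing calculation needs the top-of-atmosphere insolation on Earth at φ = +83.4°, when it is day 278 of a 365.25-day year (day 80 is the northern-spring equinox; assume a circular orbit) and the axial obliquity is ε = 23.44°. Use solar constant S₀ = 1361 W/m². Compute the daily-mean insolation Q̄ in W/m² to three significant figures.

Solar longitude: λ_s = 360° × (278 − 80)/365.25 = 195.154°.
sin δ = sin 23.44° × sin 195.154° = -0.10399, so δ = -5.969°.
cos H₀ = −tan(+83.4°) tan(-5.969°) = 0.9036, H₀ = 0.4426 rad.
Bracket: H₀ sin φ sin δ + cos φ cos δ sin H₀ = 0.4426×0.99337×-0.10399 + 0.11494×0.99458×0.42830 = -0.045721 + 0.048962 = 0.003241.
Q̄ = (S₀/π) × [bracket] = (1361/π) × 0.003241 = 1.404 W/m².

Q̄ ≈ 1.40 W/m²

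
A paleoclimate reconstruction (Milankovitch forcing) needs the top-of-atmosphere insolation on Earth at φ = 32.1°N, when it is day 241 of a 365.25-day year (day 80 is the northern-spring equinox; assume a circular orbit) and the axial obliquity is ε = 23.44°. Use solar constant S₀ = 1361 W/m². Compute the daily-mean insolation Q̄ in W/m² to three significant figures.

Q̄ ≈ 417 W/m²

Solar longitude: λ_s = 360° × (241 − 80)/365.25 = 158.686°.
sin δ = sin 23.44° × sin 158.686° = 0.14459, so δ = +8.313°.
cos H₀ = −tan(+32.1°) tan(+8.313°) = -0.0917, H₀ = 1.6626 rad.
Bracket: H₀ sin φ sin δ + cos φ cos δ sin H₀ = 1.6626×0.53140×0.14459 + 0.84712×0.98949×0.99579 = 0.127746 + 0.834688 = 0.962434.
Q̄ = (S₀/π) × [bracket] = (1361/π) × 0.962434 = 416.9 W/m².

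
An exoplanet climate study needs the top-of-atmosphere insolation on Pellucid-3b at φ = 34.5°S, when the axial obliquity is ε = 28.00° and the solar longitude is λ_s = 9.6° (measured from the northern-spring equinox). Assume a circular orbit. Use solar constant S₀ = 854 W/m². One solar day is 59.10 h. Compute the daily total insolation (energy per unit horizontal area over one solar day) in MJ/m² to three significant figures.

Solar declination: sin δ = sin ε · sin λ_s = sin 28.00° × sin 9.6° = 0.07829, so δ = +4.490°.
cos H₀ = −tan(-34.5°) tan(+4.490°) = 0.0540, H₀ = 1.5168 rad.
Bracket: H₀ sin φ sin δ + cos φ cos δ sin H₀ = 1.5168×-0.56641×0.07829 + 0.82413×0.99693×0.99854 = -0.067261 + 0.820400 = 0.753139.
Q̄ = (S₀/π) × [bracket] = (854/π) × 0.753139 = 204.73 W/m².
Daily total = Q̄ × 59.10 h × 3600 s/h = 204.73 × 59.10 × 3600 / 10⁶ = 43.56 MJ/m².

43.6 MJ/m²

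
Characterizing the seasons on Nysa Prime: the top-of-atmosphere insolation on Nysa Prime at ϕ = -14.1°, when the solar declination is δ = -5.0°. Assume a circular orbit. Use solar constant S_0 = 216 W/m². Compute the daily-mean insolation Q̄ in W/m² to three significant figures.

cos h₀ = −tan(-14.1°) tan(-5.000°) = -0.0220, h₀ = 1.5928 rad.
Bracket: h₀ sin ϕ sin δ + cos ϕ cos δ sin h₀ = 1.5928×-0.24362×-0.08716 + 0.96987×0.99619×0.99976 = 0.033821 + 0.965943 = 0.999764.
Q̄ = (S_0/π) × [bracket] = (216/π) × 0.999764 = 68.74 W/m².

Q̄ ≈ 68.7 W/m²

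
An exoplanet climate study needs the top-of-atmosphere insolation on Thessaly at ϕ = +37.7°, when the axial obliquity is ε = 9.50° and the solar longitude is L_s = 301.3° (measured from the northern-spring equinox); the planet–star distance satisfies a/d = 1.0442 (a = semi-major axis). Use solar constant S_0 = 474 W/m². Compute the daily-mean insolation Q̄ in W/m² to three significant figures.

Solar declination: sin δ = sin ε · sin L_s = sin 9.50° × sin 301.3° = -0.14103, so δ = -8.107°.
cos h₀ = −tan(+37.7°) tan(-8.107°) = 0.1101, h₀ = 1.4605 rad.
Bracket: h₀ sin ϕ sin δ + cos ϕ cos δ sin h₀ = 1.4605×0.61153×-0.14103 + 0.79122×0.99001×0.99392 = -0.125959 + 0.778553 = 0.652594.
Inverse-square distance factor (a/d)² = 1.0442² = 1.090354.
Q̄ = (S_0/π) × 1.090354 × [bracket] = (474/π) × 1.090354 × 0.652594 = 107.4 W/m².

Q̄ ≈ 107 W/m²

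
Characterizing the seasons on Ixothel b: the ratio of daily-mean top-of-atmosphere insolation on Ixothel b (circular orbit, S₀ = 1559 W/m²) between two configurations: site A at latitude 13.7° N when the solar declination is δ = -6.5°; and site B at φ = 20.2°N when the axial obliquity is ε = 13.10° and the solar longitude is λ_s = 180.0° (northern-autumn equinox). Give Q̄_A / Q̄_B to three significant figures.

— Configuration A (φ=+13.7°):
cos H₀ = −tan(+13.7°) tan(-6.500°) = 0.0278, H₀ = 1.5430 rad.
Bracket: H₀ sin φ sin δ + cos φ cos δ sin H₀ = 1.5430×0.23684×-0.11320 + 0.97155×0.99357×0.99961 = -0.041368 + 0.964926 = 0.923558.
Q̄ = (S₀/π) × [bracket] = (1559/π) × 0.923558 = 458.31 W/m².
— Configuration B (φ=+20.2°):
Solar declination: sin δ = sin ε · sin λ_s = sin 13.10° × sin 180.0° = 0.00000, so δ = +0.000°.
cos H₀ = −tan(+20.2°) tan(+0.000°) = -0.0000, H₀ = 1.5708 rad.
Bracket: H₀ sin φ sin δ + cos φ cos δ sin H₀ = 1.5708×0.34530×0.00000 + 0.93849×1.00000×1.00000 = 0.000000 + 0.938490 = 0.938490.
Q̄ = (S₀/π) × [bracket] = (1559/π) × 0.938490 = 465.72 W/m².
Ratio Q̄_A / Q̄_B = 458.31 / 465.72 = 0.9841.

Q̄_A / Q̄_B ≈ 0.984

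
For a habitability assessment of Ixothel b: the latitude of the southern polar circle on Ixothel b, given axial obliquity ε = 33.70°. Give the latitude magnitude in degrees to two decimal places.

56.30°

The polar circle is the lowest latitude that experiences at least one full rotation of continuous darkness at the northern-summer solstice; it lies at |φ| = 90° − ε = 90° − 33.70° = 56.30°.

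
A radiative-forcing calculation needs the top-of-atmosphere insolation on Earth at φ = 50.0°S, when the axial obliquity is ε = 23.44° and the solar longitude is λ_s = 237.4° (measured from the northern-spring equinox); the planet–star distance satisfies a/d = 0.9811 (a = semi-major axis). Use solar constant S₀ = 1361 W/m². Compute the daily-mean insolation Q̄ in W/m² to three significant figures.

Q̄ ≈ 444 W/m²

Solar declination: sin δ = sin ε · sin λ_s = sin 23.44° × sin 237.4° = -0.33512, so δ = -19.580°.
cos H₀ = −tan(-50.0°) tan(-19.580°) = -0.4239, H₀ = 2.0085 rad.
Bracket: H₀ sin φ sin δ + cos φ cos δ sin H₀ = 2.0085×-0.76604×-0.33512 + 0.64279×0.94218×0.90571 = 0.515613 + 0.548520 = 1.064133.
Inverse-square distance factor (a/d)² = 0.9811² = 0.962557.
Q̄ = (S₀/π) × 0.962557 × [bracket] = (1361/π) × 0.962557 × 1.064133 = 443.7 W/m².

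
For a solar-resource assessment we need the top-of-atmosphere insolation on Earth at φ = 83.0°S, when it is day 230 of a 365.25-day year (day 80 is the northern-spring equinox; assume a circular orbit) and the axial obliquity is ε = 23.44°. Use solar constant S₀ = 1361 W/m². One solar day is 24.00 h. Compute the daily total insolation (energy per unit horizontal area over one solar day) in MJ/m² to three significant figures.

0.00 MJ/m²

Solar longitude: λ_s = 360° × (230 − 80)/365.25 = 147.844°.
sin δ = sin 23.44° × sin 147.844° = 0.21171, so δ = +12.223°.
cos H₀ = −tan(-83.0°) tan(+12.223°) = 1.7643 ≥ 1 ⇒ polar night, H₀ = 0 and Q̄ = 0.
Daily total = Q̄ × 24.00 h × 3600 s/h = 0.00 MJ/m².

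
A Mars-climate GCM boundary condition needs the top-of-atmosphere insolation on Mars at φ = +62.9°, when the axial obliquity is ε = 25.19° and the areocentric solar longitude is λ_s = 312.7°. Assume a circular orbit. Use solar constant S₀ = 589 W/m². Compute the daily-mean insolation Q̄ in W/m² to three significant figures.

sin δ = sin 25.19° × sin 312.7° = -0.31280, so δ = -18.228°.
cos H₀ = −tan(+62.9°) tan(-18.228°) = 0.6435, H₀ = 0.8717 rad.
Bracket: H₀ sin φ sin δ + cos φ cos δ sin H₀ = 0.8717×0.89021×-0.31280 + 0.45554×0.94982×0.76541 = -0.242732 + 0.331178 = 0.088446.
Q̄ = (S₀/π) × [bracket] = (589/π) × 0.088446 = 16.58 W/m².

Q̄ ≈ 16.6 W/m²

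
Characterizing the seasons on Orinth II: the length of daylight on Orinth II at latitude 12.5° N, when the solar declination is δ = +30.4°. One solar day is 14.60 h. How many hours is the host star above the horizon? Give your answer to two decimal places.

7.91 h

cos H₀ = −tan φ · tan δ = −tan(+12.5°) × tan(+30.400°) = -0.1301, so H₀ = 1.7012 rad = 97.47°.
Daylight = 2H₀/(2π) × 14.60 h = (1.7012/π) × 14.60 = 7.91 h.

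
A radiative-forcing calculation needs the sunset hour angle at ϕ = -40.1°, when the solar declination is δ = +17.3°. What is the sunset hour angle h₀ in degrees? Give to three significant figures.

h₀ = 74.8°

cos h₀ = −tan ϕ · tan δ = −tan(-40.1°) × tan(+17.300°) = 0.2623, so h₀ = 1.3054 rad = 74.79°.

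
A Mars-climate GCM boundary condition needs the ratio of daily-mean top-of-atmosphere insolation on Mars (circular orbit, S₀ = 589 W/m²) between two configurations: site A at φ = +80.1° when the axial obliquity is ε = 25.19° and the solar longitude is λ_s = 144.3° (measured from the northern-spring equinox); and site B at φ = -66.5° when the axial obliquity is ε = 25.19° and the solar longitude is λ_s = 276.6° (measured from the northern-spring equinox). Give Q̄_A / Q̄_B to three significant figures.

Q̄_A / Q̄_B ≈ 0.631

— Configuration A (φ=+80.1°):
Solar declination: sin δ = sin ε · sin λ_s = sin 25.19° × sin 144.3° = 0.24837, so δ = +14.381°.
cos H₀ = −tan(+80.1°) tan(+14.381°) = -1.4691 ≤ −1 ⇒ polar day, H₀ = π.
Bracket: H₀ sin φ sin δ + cos φ cos δ sin H₀ = 3.1416×0.98511×0.24837 + 0.17193×0.96867×0.00000 = 0.768661 + 0.000000 = 0.768661.
Q̄ = (S₀/π) × [bracket] = (589/π) × 0.768661 = 144.11 W/m².
— Configuration B (φ=-66.5°):
Solar declination: sin δ = sin ε · sin λ_s = sin 25.19° × sin 276.6° = -0.42280, so δ = -25.012°.
cos H₀ = −tan(-66.5°) tan(-25.012°) = -1.0730 ≤ −1 ⇒ polar day, H₀ = π.
Bracket: H₀ sin φ sin δ + cos φ cos δ sin H₀ = 3.1416×-0.91706×-0.42280 + 0.39875×0.90622×0.00000 = 1.218102 + 0.000000 = 1.218102.
Q̄ = (S₀/π) × [bracket] = (589/π) × 1.218102 = 228.38 W/m².
Ratio Q̄_A / Q̄_B = 144.11 / 228.38 = 0.6310.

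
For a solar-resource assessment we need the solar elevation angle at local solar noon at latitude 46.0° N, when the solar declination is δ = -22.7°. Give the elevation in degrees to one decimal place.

At local noon the hour angle is zero, so the zenith angle equals |φ − δ| = |+46.0° − (-22.700°)| = 68.700°.
Elevation = 90° − 68.700° = 21.3°.

21.3°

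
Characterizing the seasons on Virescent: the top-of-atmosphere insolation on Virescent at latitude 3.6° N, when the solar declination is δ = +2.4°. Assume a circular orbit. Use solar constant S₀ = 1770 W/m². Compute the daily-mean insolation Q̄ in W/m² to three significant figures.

Q̄ ≈ 564 W/m²

cos H₀ = −tan(+3.6°) tan(+2.400°) = -0.0026, H₀ = 1.5734 rad.
Bracket: H₀ sin φ sin δ + cos φ cos δ sin H₀ = 1.5734×0.06279×0.04188 + 0.99803×0.99912×1.00000 = 0.004137 + 0.997152 = 1.001289.
Q̄ = (S₀/π) × [bracket] = (1770/π) × 1.001289 = 564.1 W/m².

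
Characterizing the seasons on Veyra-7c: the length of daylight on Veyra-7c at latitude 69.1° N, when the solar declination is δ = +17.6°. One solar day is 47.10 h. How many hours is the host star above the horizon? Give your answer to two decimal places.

38.25 h

cos H₀ = −tan φ · tan δ = −tan(+69.1°) × tan(+17.600°) = -0.8307, so H₀ = 2.5512 rad = 146.17°.
Daylight = 2H₀/(2π) × 47.10 h = (2.5512/π) × 47.10 = 38.25 h.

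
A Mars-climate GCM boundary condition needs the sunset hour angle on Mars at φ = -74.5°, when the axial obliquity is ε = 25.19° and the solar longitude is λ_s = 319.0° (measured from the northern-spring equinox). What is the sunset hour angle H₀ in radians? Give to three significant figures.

H₀ = 3.14 rad

Solar declination: sin δ = sin ε · sin λ_s = sin 25.19° × sin 319.0° = -0.27923, so δ = -16.214°.
Sunrise equation: cos H₀ = −tan φ · tan δ = -1.0486 ≤ −1, so the Sun never sets (polar day) and H₀ = π.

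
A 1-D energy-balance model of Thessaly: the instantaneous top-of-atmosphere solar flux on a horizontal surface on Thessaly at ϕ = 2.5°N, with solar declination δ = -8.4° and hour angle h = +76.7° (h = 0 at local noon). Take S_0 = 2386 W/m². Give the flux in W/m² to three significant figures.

cos θ_z = sin ϕ sin δ + cos ϕ cos δ cos h = -0.006372 + 0.227365 = 0.220993.
Flux = S_0 · cos θ_z = 2386 × 0.220993 = 527.3 W/m².

527 W/m²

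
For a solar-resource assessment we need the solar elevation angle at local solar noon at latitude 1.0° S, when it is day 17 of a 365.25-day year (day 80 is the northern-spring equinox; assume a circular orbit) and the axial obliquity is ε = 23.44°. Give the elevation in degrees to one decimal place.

70.4°

Solar longitude: L_s = 360° × (17 − 80)/365.25 = -62.094°, i.e. -62.094° + 360° = 297.906°.
sin δ = sin 23.44° × sin 297.906° = -0.35153, so δ = -20.581°.
At local noon the hour angle is zero, so the zenith angle equals |ϕ − δ| = |-1.0° − (-20.581°)| = 19.581°.
Elevation = 90° − 19.581° = 70.4°.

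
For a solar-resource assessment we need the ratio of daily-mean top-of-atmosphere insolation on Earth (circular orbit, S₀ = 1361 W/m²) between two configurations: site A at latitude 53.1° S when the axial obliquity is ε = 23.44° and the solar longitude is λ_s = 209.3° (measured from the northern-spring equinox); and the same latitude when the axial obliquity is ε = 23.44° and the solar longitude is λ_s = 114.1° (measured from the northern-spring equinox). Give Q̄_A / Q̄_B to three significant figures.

Q̄_A / Q̄_B ≈ 4.73

— Configuration A (φ=-53.1°):
Solar declination: sin δ = sin ε · sin λ_s = sin 23.44° × sin 209.3° = -0.19467, so δ = -11.225°.
cos H₀ = −tan(-53.1°) tan(-11.225°) = -0.2643, H₀ = 1.8383 rad.
Bracket: H₀ sin φ sin δ + cos φ cos δ sin H₀ = 1.8383×-0.79968×-0.19467 + 0.60042×0.98087×0.96443 = 0.286175 + 0.567986 = 0.854161.
Q̄ = (S₀/π) × [bracket] = (1361/π) × 0.854161 = 370.04 W/m².
— Configuration B (φ=-53.1°):
Solar declination: sin δ = sin ε · sin λ_s = sin 23.44° × sin 114.1° = 0.36311, so δ = +21.292°.
cos H₀ = −tan(-53.1°) tan(+21.292°) = 0.5191, H₀ = 1.0251 rad.
Bracket: H₀ sin φ sin δ + cos φ cos δ sin H₀ = 1.0251×-0.79968×0.36311 + 0.60042×0.93174×0.85474 = -0.297660 + 0.478172 = 0.180512.
Q̄ = (S₀/π) × [bracket] = (1361/π) × 0.180512 = 78.201 W/m².
Ratio Q̄_A / Q̄_B = 370.04 / 78.201 = 4.732.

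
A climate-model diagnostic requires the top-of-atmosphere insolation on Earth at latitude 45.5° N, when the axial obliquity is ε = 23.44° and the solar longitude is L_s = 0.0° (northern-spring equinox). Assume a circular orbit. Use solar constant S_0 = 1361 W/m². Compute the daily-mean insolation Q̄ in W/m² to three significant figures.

Solar declination: sin δ = sin ε · sin L_s = sin 23.44° × sin 0.0° = 0.00000, so δ = +0.000°.
cos h₀ = −tan(+45.5°) tan(+0.000°) = -0.0000, h₀ = 1.5708 rad.
Bracket: h₀ sin ϕ sin δ + cos ϕ cos δ sin h₀ = 1.5708×0.71325×0.00000 + 0.70091×1.00000×1.00000 = 0.000000 + 0.700910 = 0.700910.
Q̄ = (S_0/π) × [bracket] = (1361/π) × 0.700910 = 303.6 W/m².

Q̄ ≈ 304 W/m²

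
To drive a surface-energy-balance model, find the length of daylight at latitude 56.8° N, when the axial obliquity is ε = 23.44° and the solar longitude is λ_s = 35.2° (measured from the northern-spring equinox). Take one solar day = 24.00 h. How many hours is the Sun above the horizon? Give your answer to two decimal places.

14.81 h

Solar declination: sin δ = sin ε · sin λ_s = sin 23.44° × sin 35.2° = 0.22930, so δ = +13.256°.
cos H₀ = −tan φ · tan δ = −tan(+56.8°) × tan(+13.256°) = -0.3600, so H₀ = 1.9391 rad = 111.10°.
Daylight = 2H₀/(2π) × 24.00 h = (1.9391/π) × 24.00 = 14.81 h.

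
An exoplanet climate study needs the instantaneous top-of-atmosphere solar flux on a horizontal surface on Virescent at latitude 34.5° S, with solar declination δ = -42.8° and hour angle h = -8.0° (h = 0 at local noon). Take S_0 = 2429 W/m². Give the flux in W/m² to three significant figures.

cos θ_z = sin ϕ sin δ + cos ϕ cos δ cos h = 0.384840 + 0.598801 = 0.983641.
Flux = S_0 · cos θ_z = 2429 × 0.983641 = 2389 W/m².

2.39e+03 W/m²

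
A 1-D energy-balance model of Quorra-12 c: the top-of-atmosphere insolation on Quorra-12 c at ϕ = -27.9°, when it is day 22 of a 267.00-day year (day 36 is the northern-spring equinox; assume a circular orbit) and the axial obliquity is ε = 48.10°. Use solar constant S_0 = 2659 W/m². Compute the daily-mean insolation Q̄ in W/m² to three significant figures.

Q̄ ≈ 882 W/m²

Solar longitude: L_s = 360° × (22 − 36)/267.00 = -18.876°, i.e. -18.876° + 360° = 341.124°.
sin δ = sin 48.10° × sin 341.124° = -0.24081, so δ = -13.934°.
cos h₀ = −tan(-27.9°) tan(-13.934°) = -0.1314, h₀ = 1.7025 rad.
Bracket: h₀ sin ϕ sin δ + cos ϕ cos δ sin h₀ = 1.7025×-0.46793×-0.24081 + 0.88377×0.97057×0.99133 = 0.191841 + 0.850324 = 1.042165.
Q̄ = (S_0/π) × [bracket] = (2659/π) × 1.042165 = 882.1 W/m².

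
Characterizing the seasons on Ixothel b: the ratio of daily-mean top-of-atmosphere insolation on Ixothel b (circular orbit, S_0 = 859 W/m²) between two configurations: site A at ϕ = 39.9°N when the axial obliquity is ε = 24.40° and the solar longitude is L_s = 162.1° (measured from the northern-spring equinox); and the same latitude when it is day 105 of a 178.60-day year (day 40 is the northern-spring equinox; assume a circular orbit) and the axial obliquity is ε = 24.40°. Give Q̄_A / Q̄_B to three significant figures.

— Configuration A (ϕ=+39.9°):
Solar declination: sin δ = sin ε · sin L_s = sin 24.40° × sin 162.1° = 0.12697, so δ = +7.295°.
cos h₀ = −tan(+39.9°) tan(+7.295°) = -0.1070, h₀ = 1.6780 rad.
Bracket: h₀ sin ϕ sin δ + cos ϕ cos δ sin h₀ = 1.6780×0.64145×0.12697 + 0.76717×0.99191×0.99426 = 0.136665 + 0.756596 = 0.893261.
Q̄ = (S_0/π) × [bracket] = (859/π) × 0.893261 = 244.24 W/m².
— Configuration B (ϕ=+39.9°):
Solar longitude: L_s = 360° × (105 − 40)/178.60 = 131.019°.
sin δ = sin 24.40° × sin 131.019° = 0.31168, so δ = +18.161°.
cos h₀ = −tan(+39.9°) tan(+18.161°) = -0.2743, h₀ = 1.8486 rad.
Bracket: h₀ sin ϕ sin δ + cos ϕ cos δ sin h₀ = 1.8486×0.64145×0.31168 + 0.76717×0.95019×0.96165 = 0.369585 + 0.701002 = 1.070587.
Q̄ = (S_0/π) × [bracket] = (859/π) × 1.070587 = 292.73 W/m².
Ratio Q̄_A / Q̄_B = 244.24 / 292.73 = 0.8344.

Q̄_A / Q̄_B ≈ 0.834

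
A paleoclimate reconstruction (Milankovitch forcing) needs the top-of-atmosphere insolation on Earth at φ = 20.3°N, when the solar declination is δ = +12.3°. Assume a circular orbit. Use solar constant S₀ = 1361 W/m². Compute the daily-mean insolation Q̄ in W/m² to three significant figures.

Q̄ ≈ 449 W/m²

cos H₀ = −tan(+20.3°) tan(+12.300°) = -0.0807, H₀ = 1.6515 rad.
Bracket: H₀ sin φ sin δ + cos φ cos δ sin H₀ = 1.6515×0.34694×0.21303 + 0.93789×0.97705×0.99674 = 0.122060 + 0.913378 = 1.035438.
Q̄ = (S₀/π) × [bracket] = (1361/π) × 1.035438 = 448.6 W/m².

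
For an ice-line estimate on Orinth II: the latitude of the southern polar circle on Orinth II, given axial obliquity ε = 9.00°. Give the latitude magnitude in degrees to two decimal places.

The polar circle is the lowest latitude that experiences at least one full rotation of continuous darkness at the northern-summer solstice; it lies at |ϕ| = 90° − ε = 90° − 9.00° = 81.00°.

81.00°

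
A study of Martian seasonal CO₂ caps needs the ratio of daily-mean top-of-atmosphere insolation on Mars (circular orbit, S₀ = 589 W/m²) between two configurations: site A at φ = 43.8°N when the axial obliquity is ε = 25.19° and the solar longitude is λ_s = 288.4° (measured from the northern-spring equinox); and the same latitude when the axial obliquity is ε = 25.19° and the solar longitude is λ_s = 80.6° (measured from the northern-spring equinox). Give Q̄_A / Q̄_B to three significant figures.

Q̄_A / Q̄_B ≈ 0.239

— Configuration A (φ=+43.8°):
Solar declination: sin δ = sin ε · sin λ_s = sin 25.19° × sin 288.4° = -0.40386, so δ = -23.820°.
cos H₀ = −tan(+43.8°) tan(-23.820°) = 0.4234, H₀ = 1.1337 rad.
Bracket: H₀ sin φ sin δ + cos φ cos δ sin H₀ = 1.1337×0.69214×-0.40386 + 0.72176×0.91482×0.90597 = -0.316901 + 0.598194 = 0.281293.
Q̄ = (S₀/π) × [bracket] = (589/π) × 0.281293 = 52.738 W/m².
— Configuration B (φ=+43.8°):
Solar declination: sin δ = sin ε · sin λ_s = sin 25.19° × sin 80.6° = 0.41991, so δ = +24.829°.
cos H₀ = −tan(+43.8°) tan(+24.829°) = -0.4437, H₀ = 2.0305 rad.
Bracket: H₀ sin φ sin δ + cos φ cos δ sin H₀ = 2.0305×0.69214×0.41991 + 0.72176×0.90757×0.89618 = 0.590137 + 0.587041 = 1.177178.
Q̄ = (S₀/π) × [bracket] = (589/π) × 1.177178 = 220.70 W/m².
Ratio Q̄_A / Q̄_B = 52.738 / 220.70 = 0.2390.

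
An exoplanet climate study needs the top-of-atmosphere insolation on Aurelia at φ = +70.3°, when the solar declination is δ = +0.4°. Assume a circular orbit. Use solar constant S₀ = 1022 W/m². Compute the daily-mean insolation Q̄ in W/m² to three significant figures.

Q̄ ≈ 113 W/m²

cos H₀ = −tan(+70.3°) tan(+0.400°) = -0.0195, H₀ = 1.5903 rad.
Bracket: H₀ sin φ sin δ + cos φ cos δ sin H₀ = 1.5903×0.94147×0.00698 + 0.33710×0.99998×0.99981 = 0.010451 + 0.337029 = 0.347480.
Q̄ = (S₀/π) × [bracket] = (1022/π) × 0.347480 = 113.0 W/m².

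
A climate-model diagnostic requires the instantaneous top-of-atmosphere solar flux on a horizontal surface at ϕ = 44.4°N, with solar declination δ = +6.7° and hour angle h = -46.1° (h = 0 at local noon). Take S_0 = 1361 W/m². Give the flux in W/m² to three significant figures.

cos θ_z = sin ϕ sin δ + cos ϕ cos δ cos h = 0.081630 + 0.492033 = 0.573663.
Flux = S_0 · cos θ_z = 1361 × 0.573663 = 780.8 W/m².

781 W/m²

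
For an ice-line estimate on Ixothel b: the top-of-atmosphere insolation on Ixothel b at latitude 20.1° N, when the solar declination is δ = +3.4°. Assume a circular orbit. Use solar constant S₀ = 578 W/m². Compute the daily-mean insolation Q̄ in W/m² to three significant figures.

cos H₀ = −tan(+20.1°) tan(+3.400°) = -0.0217, H₀ = 1.5925 rad.
Bracket: H₀ sin φ sin δ + cos φ cos δ sin H₀ = 1.5925×0.34366×0.05931 + 0.93909×0.99824×0.99976 = 0.032459 + 0.937212 = 0.969671.
Q̄ = (S₀/π) × [bracket] = (578/π) × 0.969671 = 178.4 W/m².

Q̄ ≈ 178 W/m²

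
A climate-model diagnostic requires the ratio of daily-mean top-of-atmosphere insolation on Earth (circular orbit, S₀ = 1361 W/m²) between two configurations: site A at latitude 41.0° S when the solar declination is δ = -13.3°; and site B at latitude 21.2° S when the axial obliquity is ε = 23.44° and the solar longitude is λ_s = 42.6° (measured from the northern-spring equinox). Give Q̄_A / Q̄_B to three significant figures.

— Configuration A (φ=-41.0°):
cos H₀ = −tan(-41.0°) tan(-13.300°) = -0.2055, H₀ = 1.7778 rad.
Bracket: H₀ sin φ sin δ + cos φ cos δ sin H₀ = 1.7778×-0.65606×-0.23005 + 0.75471×0.97318×0.97866 = 0.268317 + 0.718795 = 0.987112.
Q̄ = (S₀/π) × [bracket] = (1361/π) × 0.987112 = 427.64 W/m².
— Configuration B (φ=-21.2°):
Solar declination: sin δ = sin ε · sin λ_s = sin 23.44° × sin 42.6° = 0.26925, so δ = +15.620°.
cos H₀ = −tan(-21.2°) tan(+15.620°) = 0.1084, H₀ = 1.4621 rad.
Bracket: H₀ sin φ sin δ + cos φ cos δ sin H₀ = 1.4621×-0.36162×0.26925 + 0.93232×0.96307×0.99410 = -0.142359 + 0.892592 = 0.750233.
Q̄ = (S₀/π) × [bracket] = (1361/π) × 0.750233 = 325.02 W/m².
Ratio Q̄_A / Q̄_B = 427.64 / 325.02 = 1.316.

Q̄_A / Q̄_B ≈ 1.32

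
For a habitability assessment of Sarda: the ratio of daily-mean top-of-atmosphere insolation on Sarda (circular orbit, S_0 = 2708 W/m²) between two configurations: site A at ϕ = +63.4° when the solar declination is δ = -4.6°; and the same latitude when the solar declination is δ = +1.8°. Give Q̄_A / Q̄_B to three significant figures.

Q̄_A / Q̄_B ≈ 0.689

— Configuration A (ϕ=+63.4°):
cos h₀ = −tan(+63.4°) tan(-4.600°) = 0.1607, h₀ = 1.4094 rad.
Bracket: h₀ sin ϕ sin δ + cos ϕ cos δ sin h₀ = 1.4094×0.89415×-0.08020 + 0.44776×0.99678×0.98701 = -0.101069 + 0.440521 = 0.339452.
Q̄ = (S_0/π) × [bracket] = (2708/π) × 0.339452 = 292.60 W/m².
— Configuration B (ϕ=+63.4°):
cos h₀ = −tan(+63.4°) tan(+1.800°) = -0.0628, h₀ = 1.6336 rad.
Bracket: h₀ sin ϕ sin δ + cos ϕ cos δ sin h₀ = 1.6336×0.89415×0.03141 + 0.44776×0.99951×0.99803 = 0.045880 + 0.446659 = 0.492539.
Q̄ = (S_0/π) × [bracket] = (2708/π) × 0.492539 = 424.56 W/m².
Ratio Q̄_A / Q̄_B = 292.60 / 424.56 = 0.6892.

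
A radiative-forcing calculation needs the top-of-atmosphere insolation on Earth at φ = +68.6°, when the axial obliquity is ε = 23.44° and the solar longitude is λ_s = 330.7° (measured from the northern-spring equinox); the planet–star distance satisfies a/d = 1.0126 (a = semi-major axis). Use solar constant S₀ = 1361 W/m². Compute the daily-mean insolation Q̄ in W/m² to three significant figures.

Q̄ ≈ 53.4 W/m²

Solar declination: sin δ = sin ε · sin λ_s = sin 23.44° × sin 330.7° = -0.19467, so δ = -11.225°.
cos H₀ = −tan(+68.6°) tan(-11.225°) = 0.5064, H₀ = 1.0398 rad.
Bracket: H₀ sin φ sin δ + cos φ cos δ sin H₀ = 1.0398×0.93106×-0.19467 + 0.36488×0.98087×0.86228 = -0.188463 + 0.308610 = 0.120147.
Inverse-square distance factor (a/d)² = 1.0126² = 1.025359.
Q̄ = (S₀/π) × 1.025359 × [bracket] = (1361/π) × 1.025359 × 0.120147 = 53.37 W/m².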